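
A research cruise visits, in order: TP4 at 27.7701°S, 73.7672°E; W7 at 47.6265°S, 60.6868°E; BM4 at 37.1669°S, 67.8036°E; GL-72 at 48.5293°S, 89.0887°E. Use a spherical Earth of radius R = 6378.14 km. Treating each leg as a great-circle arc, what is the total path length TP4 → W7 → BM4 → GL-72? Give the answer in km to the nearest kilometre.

5923 km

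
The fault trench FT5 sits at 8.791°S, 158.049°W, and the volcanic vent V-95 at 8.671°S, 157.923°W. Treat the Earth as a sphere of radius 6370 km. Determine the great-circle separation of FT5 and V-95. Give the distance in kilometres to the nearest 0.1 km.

Δφ = 0.1200°,  Δλ = 0.1260°
a = sin²(Δφ/2) + cos φ₁ cos φ₂ sin²(Δλ/2) = 0.000002
c = 2·arcsin(√a) = 0.003018 rad = 0.1729°
d = R·c = 6370 × 0.003018 = 19.2 km

19.2 km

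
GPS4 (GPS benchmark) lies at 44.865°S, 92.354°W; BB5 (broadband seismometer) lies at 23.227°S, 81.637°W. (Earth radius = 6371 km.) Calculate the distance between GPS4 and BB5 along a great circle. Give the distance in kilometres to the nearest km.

2595 km

Δφ = 21.6380°,  Δλ = 10.7170°
a = sin²(Δφ/2) + cos φ₁ cos φ₂ sin²(Δλ/2) = 0.040914
c = 2·arcsin(√a) = 0.407356 rad = 23.3398°
d = R·c = 6371 × 0.407356 = 2595.3 km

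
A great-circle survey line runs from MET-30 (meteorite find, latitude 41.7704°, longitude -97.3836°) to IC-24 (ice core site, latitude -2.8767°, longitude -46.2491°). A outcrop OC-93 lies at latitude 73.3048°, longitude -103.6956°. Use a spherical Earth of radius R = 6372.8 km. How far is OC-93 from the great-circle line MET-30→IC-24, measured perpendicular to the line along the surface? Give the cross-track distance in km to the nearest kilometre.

δ₁₃ = central angle MET-30→OC-93 = 0.552858 rad  (haversine)
θ₁₃ = bearing MET-30→OC-93 = 356.552°,  θ₁₂ = bearing MET-30→IC-24 = 120.327°
dₓₜ = R·arcsin(sin δ₁₃ · sin(θ₁₃ − θ₁₂)) = 6372.8·arcsin(0.52512·sin(236.225°)) = -2878.582 km
|dₓₜ| = 2878.582 km

2879 km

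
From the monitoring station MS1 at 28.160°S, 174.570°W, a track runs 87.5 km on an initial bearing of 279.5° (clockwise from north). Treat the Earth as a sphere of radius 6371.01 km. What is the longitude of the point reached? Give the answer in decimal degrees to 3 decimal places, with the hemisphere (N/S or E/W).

δ = d/R = 87.5/6371.01 = 0.013734 rad
φ₂ = arcsin(sin φ₁ cos δ + cos φ₁ sin δ cos θ)
   = arcsin(-0.47194·0.99991 + 0.88163·0.01373·0.16505) = -28.02732°
λ₂ = λ₁ + atan2(sin θ sin δ cos φ₁, cos δ − sin φ₁ sin φ₂) = -175.44923°

175.449°W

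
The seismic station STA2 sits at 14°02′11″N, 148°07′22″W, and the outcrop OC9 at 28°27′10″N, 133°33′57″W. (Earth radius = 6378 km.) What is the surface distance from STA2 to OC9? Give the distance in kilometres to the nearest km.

STA2: φ = +14.03639°, λ = -148.12278°
OC9: φ = +28.45278°, λ = -133.56583°
Δφ = 14.4164°,  Δλ = 14.5569°
a = sin²(Δφ/2) + cos φ₁ cos φ₂ sin²(Δλ/2) = 0.029435
c = 2·arcsin(√a) = 0.344837 rad = 19.7577°
d = R·c = 6378 × 0.344837 = 2199.4 km

2199 km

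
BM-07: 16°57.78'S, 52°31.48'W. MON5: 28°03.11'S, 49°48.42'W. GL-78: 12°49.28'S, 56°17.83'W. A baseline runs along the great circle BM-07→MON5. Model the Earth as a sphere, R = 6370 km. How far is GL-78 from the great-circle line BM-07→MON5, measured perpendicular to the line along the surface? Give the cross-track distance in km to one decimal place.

302.6 km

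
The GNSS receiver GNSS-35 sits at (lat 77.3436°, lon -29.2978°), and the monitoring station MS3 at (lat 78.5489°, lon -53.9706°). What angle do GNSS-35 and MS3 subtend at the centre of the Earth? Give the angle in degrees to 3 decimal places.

5.248°

Δφ = 1.2053°,  Δλ = -24.6728°
a = sin²(Δφ/2) + cos φ₁ cos φ₂ sin²(Δλ/2) = 0.002096
c = 2·arcsin(√a) = 0.091601 rad = 5.2483°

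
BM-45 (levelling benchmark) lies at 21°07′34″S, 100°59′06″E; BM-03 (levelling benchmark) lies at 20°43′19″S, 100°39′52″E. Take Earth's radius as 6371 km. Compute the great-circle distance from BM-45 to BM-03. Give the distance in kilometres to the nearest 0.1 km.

55.9 km

BM-45: φ = -21.12611°, λ = +100.98500°
BM-03: φ = -20.72194°, λ = +100.66444°
Δφ = 0.4042°,  Δλ = -0.3206°
a = sin²(Δφ/2) + cos φ₁ cos φ₂ sin²(Δλ/2) = 0.000019
c = 2·arcsin(√a) = 0.008779 rad = 0.5030°
d = R·c = 6371 × 0.008779 = 55.9 km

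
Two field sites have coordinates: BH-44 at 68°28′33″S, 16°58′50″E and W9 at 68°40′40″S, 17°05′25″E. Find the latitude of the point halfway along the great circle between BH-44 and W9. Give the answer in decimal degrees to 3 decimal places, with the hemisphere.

68.577°S

BH-44: φ = -68.47583°, λ = +16.98056°
W9: φ = -68.67778°, λ = +17.09028°
Bx = cos φ₂ cos Δλ = 0.363612,  By = cos φ₂ sin Δλ = 0.000696
φₘ = atan2(sin φ₁ + sin φ₂, √((cos φ₁ + Bx)² + By²)) = -68.57681°
λₘ = λ₁ + atan2(By, cos φ₁ + Bx) = 17.03517°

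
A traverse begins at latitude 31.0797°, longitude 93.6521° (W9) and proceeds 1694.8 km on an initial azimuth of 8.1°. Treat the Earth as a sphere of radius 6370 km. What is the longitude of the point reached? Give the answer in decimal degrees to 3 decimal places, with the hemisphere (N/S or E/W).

δ = d/R = 1694.8/6370 = 0.266060 rad
φ₂ = arcsin(sin φ₁ cos δ + cos φ₁ sin δ cos θ)
   = arcsin(0.51623·0.96481 + 0.85645·0.26293·0.99002) = 46.13772°
λ₂ = λ₁ + atan2(sin θ sin δ cos φ₁, cos δ − sin φ₁ sin φ₂) = 96.71688°

96.717°E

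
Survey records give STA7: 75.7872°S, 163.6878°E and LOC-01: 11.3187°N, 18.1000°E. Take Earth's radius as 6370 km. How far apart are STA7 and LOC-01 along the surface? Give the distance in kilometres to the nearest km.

12550 km

Δφ = 87.1059°,  Δλ = -145.5878°
a = sin²(Δφ/2) + cos φ₁ cos φ₂ sin²(Δλ/2) = 0.694437
c = 2·arcsin(√a) = 1.970206 rad = 112.8845°
d = R·c = 6370 × 1.970206 = 12550.2 km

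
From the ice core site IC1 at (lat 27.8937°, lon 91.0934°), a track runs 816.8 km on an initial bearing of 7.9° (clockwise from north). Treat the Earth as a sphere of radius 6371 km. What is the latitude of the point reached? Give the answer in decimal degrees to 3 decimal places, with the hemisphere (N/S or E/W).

35.164°N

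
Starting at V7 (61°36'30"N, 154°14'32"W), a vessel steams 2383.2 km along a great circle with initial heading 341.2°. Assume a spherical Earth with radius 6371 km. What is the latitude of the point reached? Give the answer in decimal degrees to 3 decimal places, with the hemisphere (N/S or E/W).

79.534°N

V7: φ = +61.60833°, λ = -154.24222°
δ = d/R = 2383.2/6371 = 0.374070 rad
φ₂ = arcsin(sin φ₁ cos δ + cos φ₁ sin δ cos θ)
   = arcsin(0.87972·0.93085 + 0.47550·0.36541·0.94665) = 79.53415°
λ₂ = λ₁ + atan2(sin θ sin δ cos φ₁, cos δ − sin φ₁ sin φ₂) = 165.34636°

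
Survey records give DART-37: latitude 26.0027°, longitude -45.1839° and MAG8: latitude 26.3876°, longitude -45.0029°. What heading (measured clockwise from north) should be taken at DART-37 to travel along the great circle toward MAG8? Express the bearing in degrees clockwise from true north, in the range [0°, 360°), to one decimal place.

22.8°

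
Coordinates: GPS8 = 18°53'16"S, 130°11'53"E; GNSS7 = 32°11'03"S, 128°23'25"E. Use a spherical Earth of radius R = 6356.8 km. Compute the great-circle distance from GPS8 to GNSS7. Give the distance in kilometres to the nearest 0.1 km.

1486.2 km

GPS8: φ = -18.88778°, λ = +130.19806°
GNSS7: φ = -32.18417°, λ = +128.39028°
Δφ = -13.2964°,  Δλ = -1.8078°
a = sin²(Δφ/2) + cos φ₁ cos φ₂ sin²(Δλ/2) = 0.013603
c = 2·arcsin(√a) = 0.233792 rad = 13.3953°
d = R·c = 6356.8 × 0.233792 = 1486.2 km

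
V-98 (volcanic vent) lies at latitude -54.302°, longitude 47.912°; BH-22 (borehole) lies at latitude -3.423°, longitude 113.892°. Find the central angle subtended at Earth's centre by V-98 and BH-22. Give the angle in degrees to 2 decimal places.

Δφ = 50.8790°,  Δλ = 65.9800°
a = sin²(Δφ/2) + cos φ₁ cos φ₂ sin²(Δλ/2) = 0.357207
c = 2·arcsin(√a) = 1.281178 rad = 73.4061°

73.41°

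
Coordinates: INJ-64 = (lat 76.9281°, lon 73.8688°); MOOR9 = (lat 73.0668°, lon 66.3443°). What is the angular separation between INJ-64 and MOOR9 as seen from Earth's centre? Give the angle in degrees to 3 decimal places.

4.317°

Δφ = -3.8613°,  Δλ = -7.5245°
a = sin²(Δφ/2) + cos φ₁ cos φ₂ sin²(Δλ/2) = 0.001419
c = 2·arcsin(√a) = 0.075347 rad = 4.3171°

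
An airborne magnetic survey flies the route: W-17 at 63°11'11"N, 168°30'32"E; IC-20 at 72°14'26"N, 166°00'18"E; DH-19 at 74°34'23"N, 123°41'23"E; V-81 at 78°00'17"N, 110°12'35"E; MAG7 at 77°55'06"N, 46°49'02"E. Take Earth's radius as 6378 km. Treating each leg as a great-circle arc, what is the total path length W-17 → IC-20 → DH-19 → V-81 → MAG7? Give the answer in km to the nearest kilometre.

4273 km

W-17: φ = +63.18639°, λ = +168.50889°
IC-20: φ = +72.24056°, λ = +166.00500°
DH-19: φ = +74.57306°, λ = +123.68972°
V-81: φ = +78.00472°, λ = +110.20972°
MAG7: φ = +77.91833°, λ = +46.81722°
W-17→IC-20: c = 0.158858 rad, d = 1013.19 km
IC-20→DH-19: c = 0.210000 rad, d = 1339.38 km
DH-19→V-81: c = 0.081461 rad, d = 519.56 km
V-81→MAG7: c = 0.219615 rad, d = 1400.71 km
Total = 1013.19 + 1339.38 + 519.56 + 1400.71 = 4272.84 km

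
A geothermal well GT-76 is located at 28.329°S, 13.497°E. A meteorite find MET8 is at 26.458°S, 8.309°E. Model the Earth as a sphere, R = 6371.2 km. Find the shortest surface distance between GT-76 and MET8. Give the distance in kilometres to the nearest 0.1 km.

552.8 km

Δφ = 1.8710°,  Δλ = -5.1880°
a = sin²(Δφ/2) + cos φ₁ cos φ₂ sin²(Δλ/2) = 0.001881
c = 2·arcsin(√a) = 0.086762 rad = 4.9711°
d = R·c = 6371.2 × 0.086762 = 552.8 km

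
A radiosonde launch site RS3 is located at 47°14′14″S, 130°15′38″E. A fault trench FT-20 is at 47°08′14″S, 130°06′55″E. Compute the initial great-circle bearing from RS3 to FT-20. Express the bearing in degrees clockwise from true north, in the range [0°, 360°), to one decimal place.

315.3°

RS3: φ = -47.23722°, λ = +130.26056°
FT-20: φ = -47.13722°, λ = +130.11528°
Δλ = -0.1453°
y = sin Δλ · cos φ₂ = -0.001725
x = cos φ₁ sin φ₂ − sin φ₁ cos φ₂ cos Δλ = 0.001744
θ = atan2(y, x) = -44.6876° → 315.3124° (mod 360°)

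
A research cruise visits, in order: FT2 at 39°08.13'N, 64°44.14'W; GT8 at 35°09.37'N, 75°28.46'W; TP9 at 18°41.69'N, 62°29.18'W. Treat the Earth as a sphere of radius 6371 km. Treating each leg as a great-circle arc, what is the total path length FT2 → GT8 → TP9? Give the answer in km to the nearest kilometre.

FT2: φ = +39.13550°, λ = -64.73567°
GT8: φ = +35.15617°, λ = -75.47433°
TP9: φ = +18.69483°, λ = -62.48633°
FT2→GT8: c = 0.164605 rad, d = 1048.70 km
GT8→TP9: c = 0.350507 rad, d = 2233.08 km
Total = 1048.70 + 2233.08 = 3281.78 km

3282 km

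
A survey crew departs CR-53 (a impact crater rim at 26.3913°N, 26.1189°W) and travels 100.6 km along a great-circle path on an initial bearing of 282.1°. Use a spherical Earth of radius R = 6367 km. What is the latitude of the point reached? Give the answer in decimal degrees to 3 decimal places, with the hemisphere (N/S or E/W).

δ = d/R = 100.6/6367 = 0.015800 rad
φ₂ = arcsin(sin φ₁ cos δ + cos φ₁ sin δ cos θ)
   = arcsin(0.44450·0.99988 + 0.89578·0.01580·0.20962) = 26.57766°
λ₂ = λ₁ + atan2(sin θ sin δ cos φ₁, cos δ − sin φ₁ sin φ₂) = -27.10867°

26.578°N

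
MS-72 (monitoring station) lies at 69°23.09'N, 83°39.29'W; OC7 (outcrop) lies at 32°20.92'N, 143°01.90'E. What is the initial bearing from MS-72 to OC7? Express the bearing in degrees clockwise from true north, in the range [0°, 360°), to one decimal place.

MS-72: φ = +69.38483°, λ = -83.65483°
OC7: φ = +32.34867°, λ = +143.03167°
Δλ = -133.3135°
y = sin Δλ · cos φ₂ = -0.614691
x = cos φ₁ sin φ₂ − sin φ₁ cos φ₂ cos Δλ = 0.730813
θ = atan2(y, x) = -40.0674° → 319.9326° (mod 360°)

319.9°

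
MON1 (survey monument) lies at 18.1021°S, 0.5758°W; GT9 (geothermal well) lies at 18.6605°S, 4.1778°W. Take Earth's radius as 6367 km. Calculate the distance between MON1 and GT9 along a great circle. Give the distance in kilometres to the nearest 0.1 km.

384.9 km

Δφ = -0.5584°,  Δλ = -3.6020°
a = sin²(Δφ/2) + cos φ₁ cos φ₂ sin²(Δλ/2) = 0.000913
c = 2·arcsin(√a) = 0.060449 rad = 3.4635°
d = R·c = 6367 × 0.060449 = 384.9 km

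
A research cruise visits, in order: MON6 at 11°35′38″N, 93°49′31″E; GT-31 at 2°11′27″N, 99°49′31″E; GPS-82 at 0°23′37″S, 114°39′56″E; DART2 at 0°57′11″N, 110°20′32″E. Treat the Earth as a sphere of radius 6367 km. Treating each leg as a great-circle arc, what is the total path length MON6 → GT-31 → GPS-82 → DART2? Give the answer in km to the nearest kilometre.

3413 km

MON6: φ = +11.59389°, λ = +93.82528°
GT-31: φ = +2.19083°, λ = +99.82528°
GPS-82: φ = -0.39361°, λ = +114.66556°
DART2: φ = +0.95306°, λ = +110.34222°
MON6→GT-31: c = 0.194207 rad, d = 1236.52 km
GT-31→GPS-82: c = 0.262857 rad, d = 1673.61 km
GPS-82→DART2: c = 0.079030 rad, d = 503.18 km
Total = 1236.52 + 1673.61 + 503.18 = 3413.31 km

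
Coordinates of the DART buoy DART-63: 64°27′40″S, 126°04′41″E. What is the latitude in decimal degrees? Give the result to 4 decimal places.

64° + 27′/60 + 40″/3600 = 64 + 0.45000 + 0.01111 = 64.4611°

64.4611°S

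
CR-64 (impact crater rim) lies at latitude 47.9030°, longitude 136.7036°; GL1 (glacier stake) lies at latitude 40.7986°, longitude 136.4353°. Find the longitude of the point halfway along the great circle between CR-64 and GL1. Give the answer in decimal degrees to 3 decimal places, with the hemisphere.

136.561°E

Bx = cos φ₂ cos Δλ = 0.757003,  By = cos φ₂ sin Δλ = -0.003545
φₘ = atan2(sin φ₁ + sin φ₂, √((cos φ₁ + Bx)² + By²)) = 44.35088°
λₘ = λ₁ + atan2(By, cos φ₁ + Bx) = 136.56131°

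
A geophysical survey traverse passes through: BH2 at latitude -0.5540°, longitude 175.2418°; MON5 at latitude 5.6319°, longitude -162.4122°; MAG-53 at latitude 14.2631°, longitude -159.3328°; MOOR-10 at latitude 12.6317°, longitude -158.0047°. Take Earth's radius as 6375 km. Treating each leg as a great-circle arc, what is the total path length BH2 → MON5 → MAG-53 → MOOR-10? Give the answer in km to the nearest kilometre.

BH2→MON5: c = 0.404121 rad, d = 2576.27 km
MON5→MAG-53: c = 0.159655 rad, d = 1017.80 km
MAG-53→MOOR-10: c = 0.036317 rad, d = 231.52 km
Total = 2576.27 + 1017.80 + 231.52 = 3825.60 km

3826 km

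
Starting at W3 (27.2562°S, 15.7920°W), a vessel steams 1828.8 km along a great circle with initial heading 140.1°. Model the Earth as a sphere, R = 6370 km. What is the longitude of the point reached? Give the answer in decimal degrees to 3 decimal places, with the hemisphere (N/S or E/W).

δ = d/R = 1828.8/6370 = 0.287096 rad
φ₂ = arcsin(sin φ₁ cos δ + cos φ₁ sin δ cos θ)
   = arcsin(-0.45797·0.95907 + 0.88897·0.28317·-0.76717) = -39.22312°
λ₂ = λ₁ + atan2(sin θ sin δ cos φ₁, cos δ − sin φ₁ sin φ₂) = -2.23187°

2.232°W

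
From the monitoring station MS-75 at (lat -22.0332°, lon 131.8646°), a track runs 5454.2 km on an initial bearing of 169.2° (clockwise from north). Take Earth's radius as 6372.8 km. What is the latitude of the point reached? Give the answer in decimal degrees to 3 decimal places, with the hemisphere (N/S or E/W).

δ = d/R = 5454.2/6372.8 = 0.855856 rad
φ₂ = arcsin(sin φ₁ cos δ + cos φ₁ sin δ cos θ)
   = arcsin(-0.37514·0.65557 + 0.92697·0.75513·-0.98229) = -68.98999°
λ₂ = λ₁ + atan2(sin θ sin δ cos φ₁, cos δ − sin φ₁ sin φ₂) = 155.10935°

68.990°S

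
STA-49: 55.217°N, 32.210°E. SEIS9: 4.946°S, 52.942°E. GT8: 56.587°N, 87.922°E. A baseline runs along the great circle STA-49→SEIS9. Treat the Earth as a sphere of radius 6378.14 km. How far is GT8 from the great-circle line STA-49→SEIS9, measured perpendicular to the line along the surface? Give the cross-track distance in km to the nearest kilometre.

δ₁₃ = central angle STA-49→GT8 = 0.530517 rad  (haversine)
θ₁₃ = bearing STA-49→GT8 = 64.052°,  θ₁₂ = bearing STA-49→SEIS9 = 156.586°
dₓₜ = R·arcsin(sin δ₁₃ · sin(θ₁₃ − θ₁₂)) = 6378.14·arcsin(0.50598·sin(-92.534°)) = -3380.054 km
|dₓₜ| = 3380.054 km

3380 km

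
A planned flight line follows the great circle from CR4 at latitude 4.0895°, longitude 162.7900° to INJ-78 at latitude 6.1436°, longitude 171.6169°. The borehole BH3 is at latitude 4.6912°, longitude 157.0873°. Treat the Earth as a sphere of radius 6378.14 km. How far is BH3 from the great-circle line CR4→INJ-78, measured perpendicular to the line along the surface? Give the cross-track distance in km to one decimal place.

215.0 km

δ₁₃ = central angle CR4→BH3 = 0.099792 rad  (haversine)
θ₁₃ = bearing CR4→BH3 = 276.254°,  θ₁₂ = bearing CR4→INJ-78 = 76.481°
dₓₜ = R·arcsin(sin δ₁₃ · sin(θ₁₃ − θ₁₂)) = 6378.14·arcsin(0.09963·sin(199.773°)) = -215.009 km
|dₓₜ| = 215.009 km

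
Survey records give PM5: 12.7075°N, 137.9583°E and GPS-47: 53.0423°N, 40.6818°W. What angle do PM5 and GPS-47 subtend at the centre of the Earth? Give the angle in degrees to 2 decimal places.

Δφ = 40.3348°,  Δλ = -178.6401°
a = sin²(Δφ/2) + cos φ₁ cos φ₂ sin²(Δλ/2) = 0.705278
c = 2·arcsin(√a) = 1.993861 rad = 114.2398°

114.24°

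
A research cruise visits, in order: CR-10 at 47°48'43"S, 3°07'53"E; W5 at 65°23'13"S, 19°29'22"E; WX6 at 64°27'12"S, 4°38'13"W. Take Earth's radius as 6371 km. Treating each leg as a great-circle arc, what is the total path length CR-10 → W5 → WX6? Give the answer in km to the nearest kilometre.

3315 km

CR-10: φ = -47.81194°, λ = +3.13139°
W5: φ = -65.38694°, λ = +19.48944°
WX6: φ = -64.45333°, λ = -4.63694°
CR-10→W5: c = 0.342255 rad, d = 2180.50 km
W5→WX6: c = 0.178125 rad, d = 1134.83 km
Total = 2180.50 + 1134.83 = 3315.34 km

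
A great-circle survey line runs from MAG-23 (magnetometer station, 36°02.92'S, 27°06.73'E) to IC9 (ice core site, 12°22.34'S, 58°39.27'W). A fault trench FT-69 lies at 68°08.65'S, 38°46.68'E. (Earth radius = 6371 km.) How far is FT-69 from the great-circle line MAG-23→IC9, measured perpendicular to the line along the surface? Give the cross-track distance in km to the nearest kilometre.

MAG-23: φ = -36.04867°, λ = +27.11217°
IC9: φ = -12.37233°, λ = -58.65450°
FT-69: φ = -68.14417°, λ = +38.77800°
δ₁₃ = central angle MAG-23→FT-69 = 0.571767 rad  (haversine)
θ₁₃ = bearing MAG-23→FT-69 = 172.004°,  θ₁₂ = bearing MAG-23→IC9 = 262.352°
dₓₜ = R·arcsin(sin δ₁₃ · sin(θ₁₃ − θ₁₂)) = 6371·arcsin(0.54112·sin(-90.348°)) = -3642.650 km
|dₓₜ| = 3642.650 km

3643 km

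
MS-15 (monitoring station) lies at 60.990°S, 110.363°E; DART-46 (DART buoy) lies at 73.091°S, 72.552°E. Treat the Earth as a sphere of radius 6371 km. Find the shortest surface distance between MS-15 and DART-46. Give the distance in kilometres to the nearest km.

Δφ = -12.1010°,  Δλ = -37.8110°
a = sin²(Δφ/2) + cos φ₁ cos φ₂ sin²(Δλ/2) = 0.025918
c = 2·arcsin(√a) = 0.323389 rad = 18.5288°
d = R·c = 6371 × 0.323389 = 2060.3 km

2060 km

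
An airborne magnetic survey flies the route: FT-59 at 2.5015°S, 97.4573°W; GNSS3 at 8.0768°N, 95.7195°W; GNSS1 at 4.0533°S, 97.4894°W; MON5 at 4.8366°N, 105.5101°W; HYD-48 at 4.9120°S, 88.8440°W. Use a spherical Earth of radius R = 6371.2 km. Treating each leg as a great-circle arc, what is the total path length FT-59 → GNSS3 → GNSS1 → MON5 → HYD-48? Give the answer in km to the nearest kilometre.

6031 km

FT-59→GNSS3: c = 0.187088 rad, d = 1191.98 km
GNSS3→GNSS1: c = 0.213941 rad, d = 1363.06 km
GNSS1→MON5: c = 0.208879 rad, d = 1330.81 km
MON5→HYD-48: c = 0.336682 rad, d = 2145.07 km
Total = 1191.98 + 1363.06 + 1330.81 + 2145.07 = 6030.91 km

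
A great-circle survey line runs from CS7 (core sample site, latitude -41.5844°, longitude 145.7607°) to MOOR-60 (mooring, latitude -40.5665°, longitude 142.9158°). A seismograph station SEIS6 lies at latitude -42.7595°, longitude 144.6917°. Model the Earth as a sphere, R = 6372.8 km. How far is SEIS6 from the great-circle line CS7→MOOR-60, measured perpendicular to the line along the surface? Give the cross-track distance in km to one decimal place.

δ₁₃ = central angle CS7→SEIS6 = 0.024735 rad  (haversine)
θ₁₃ = bearing CS7→SEIS6 = 213.631°,  θ₁₂ = bearing CS7→MOOR-60 = 294.451°
dₓₜ = R·arcsin(sin δ₁₃ · sin(θ₁₃ − θ₁₂)) = 6372.8·arcsin(0.02473·sin(-80.820°)) = -155.611 km
|dₓₜ| = 155.611 km

155.6 km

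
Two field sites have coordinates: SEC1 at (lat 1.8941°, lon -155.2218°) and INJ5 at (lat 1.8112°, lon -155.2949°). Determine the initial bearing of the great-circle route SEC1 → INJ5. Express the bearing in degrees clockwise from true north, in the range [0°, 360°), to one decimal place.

Δλ = -0.0731°
y = sin Δλ · cos φ₂ = -0.001275
x = cos φ₁ sin φ₂ − sin φ₁ cos φ₂ cos Δλ = -0.001447
θ = atan2(y, x) = -138.6083° → 221.3917° (mod 360°)

221.4°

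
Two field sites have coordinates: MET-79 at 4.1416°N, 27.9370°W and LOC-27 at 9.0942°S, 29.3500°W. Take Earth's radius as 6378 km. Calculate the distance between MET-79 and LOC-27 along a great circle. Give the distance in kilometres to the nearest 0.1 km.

Δφ = -13.2358°,  Δλ = -1.4130°
a = sin²(Δφ/2) + cos φ₁ cos φ₂ sin²(Δλ/2) = 0.013432
c = 2·arcsin(√a) = 0.232313 rad = 13.3105°
d = R·c = 6378 × 0.232313 = 1481.7 km

1481.7 km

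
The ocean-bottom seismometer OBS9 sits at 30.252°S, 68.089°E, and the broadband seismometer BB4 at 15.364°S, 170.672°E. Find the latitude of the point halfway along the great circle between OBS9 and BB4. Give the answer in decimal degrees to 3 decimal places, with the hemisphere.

Bx = cos φ₂ cos Δλ = -0.210068,  By = cos φ₂ sin Δλ = 0.941102
φₘ = atan2(sin φ₁ + sin φ₂, √((cos φ₁ + Bx)² + By²)) = -33.85688°
λₘ = λ₁ + atan2(By, cos φ₁ + Bx) = 123.30267°

33.857°S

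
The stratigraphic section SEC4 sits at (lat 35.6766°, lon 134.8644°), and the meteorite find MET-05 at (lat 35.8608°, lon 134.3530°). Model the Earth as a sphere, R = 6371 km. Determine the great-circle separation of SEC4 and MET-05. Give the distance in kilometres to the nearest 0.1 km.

50.5 km

Δφ = 0.1842°,  Δλ = -0.5114°
a = sin²(Δφ/2) + cos φ₁ cos φ₂ sin²(Δλ/2) = 0.000016
c = 2·arcsin(√a) = 0.007924 rad = 0.4540°
d = R·c = 6371 × 0.007924 = 50.5 km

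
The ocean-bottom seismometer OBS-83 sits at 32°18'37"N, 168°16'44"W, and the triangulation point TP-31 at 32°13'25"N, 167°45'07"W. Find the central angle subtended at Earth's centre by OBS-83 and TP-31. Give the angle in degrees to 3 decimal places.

0.454°

OBS-83: φ = +32.31028°, λ = -168.27889°
TP-31: φ = +32.22361°, λ = -167.75194°
Δφ = -0.0867°,  Δλ = 0.5269°
a = sin²(Δφ/2) + cos φ₁ cos φ₂ sin²(Δλ/2) = 0.000016
c = 2·arcsin(√a) = 0.007922 rad = 0.4539°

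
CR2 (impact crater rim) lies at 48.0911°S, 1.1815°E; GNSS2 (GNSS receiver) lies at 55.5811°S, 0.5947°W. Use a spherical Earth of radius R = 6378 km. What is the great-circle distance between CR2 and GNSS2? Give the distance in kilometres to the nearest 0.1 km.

842.6 km

Δφ = -7.4900°,  Δλ = -1.7762°
a = sin²(Δφ/2) + cos φ₁ cos φ₂ sin²(Δλ/2) = 0.004357
c = 2·arcsin(√a) = 0.132110 rad = 7.5693°
d = R·c = 6378 × 0.132110 = 842.6 km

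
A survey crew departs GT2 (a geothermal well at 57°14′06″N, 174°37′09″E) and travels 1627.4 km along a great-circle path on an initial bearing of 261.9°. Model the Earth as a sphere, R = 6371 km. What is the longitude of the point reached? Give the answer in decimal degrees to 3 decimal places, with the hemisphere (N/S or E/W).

150.302°E

GT2: φ = +57.23500°, λ = +174.61917°
δ = d/R = 1627.4/6371 = 0.255439 rad
φ₂ = arcsin(sin φ₁ cos δ + cos φ₁ sin δ cos θ)
   = arcsin(0.84090·0.96755 + 0.54119·0.25267·-0.14090) = 52.59344°
λ₂ = λ₁ + atan2(sin θ sin δ cos φ₁, cos δ − sin φ₁ sin φ₂) = 150.30179°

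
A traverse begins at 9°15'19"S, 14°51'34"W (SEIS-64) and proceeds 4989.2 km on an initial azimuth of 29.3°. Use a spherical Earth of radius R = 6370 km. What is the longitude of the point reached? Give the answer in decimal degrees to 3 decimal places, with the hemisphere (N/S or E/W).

8.529°E

SEIS-64: φ = -9.25528°, λ = -14.85944°
δ = d/R = 4989.2/6370 = 0.783234 rad
φ₂ = arcsin(sin φ₁ cos δ + cos φ₁ sin δ cos θ)
   = arcsin(-0.16083·0.70864 + 0.98698·0.70557·0.87207) = 29.55952°
λ₂ = λ₁ + atan2(sin θ sin δ cos φ₁, cos δ − sin φ₁ sin φ₂) = 8.52902°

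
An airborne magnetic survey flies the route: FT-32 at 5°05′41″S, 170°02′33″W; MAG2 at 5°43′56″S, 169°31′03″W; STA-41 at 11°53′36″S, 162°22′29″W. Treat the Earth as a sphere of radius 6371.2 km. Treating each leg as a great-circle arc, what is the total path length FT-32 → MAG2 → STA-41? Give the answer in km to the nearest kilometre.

FT-32: φ = -5.09472°, λ = -170.04250°
MAG2: φ = -5.73222°, λ = -169.51750°
STA-41: φ = -11.89333°, λ = -162.37472°
FT-32→MAG2: c = 0.014388 rad, d = 91.67 km
MAG2→STA-41: c = 0.163473 rad, d = 1041.52 km
Total = 91.67 + 1041.52 = 1133.19 km

1133 km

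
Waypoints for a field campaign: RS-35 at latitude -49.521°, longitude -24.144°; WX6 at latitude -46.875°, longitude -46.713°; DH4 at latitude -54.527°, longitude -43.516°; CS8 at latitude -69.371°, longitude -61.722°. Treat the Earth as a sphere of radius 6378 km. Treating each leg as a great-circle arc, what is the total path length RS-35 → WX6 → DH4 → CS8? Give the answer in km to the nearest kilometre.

RS-35→WX6: c = 0.265546 rad, d = 1693.65 km
WX6→DH4: c = 0.138112 rad, d = 880.88 km
DH4→CS8: c = 0.296408 rad, d = 1890.49 km
Total = 1693.65 + 880.88 + 1890.49 = 4465.02 km

4465 km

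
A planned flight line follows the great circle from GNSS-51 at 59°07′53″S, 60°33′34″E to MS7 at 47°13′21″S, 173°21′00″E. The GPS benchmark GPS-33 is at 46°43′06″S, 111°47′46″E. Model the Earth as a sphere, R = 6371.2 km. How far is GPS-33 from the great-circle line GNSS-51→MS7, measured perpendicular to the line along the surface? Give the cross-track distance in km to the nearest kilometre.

2394 km

GNSS-51: φ = -59.13139°, λ = +60.55944°
MS7: φ = -47.22250°, λ = +173.35000°
GPS-33: φ = -46.71833°, λ = +111.79611°
δ₁₃ = central angle GNSS-51→GPS-33 = 0.564036 rad  (haversine)
θ₁₃ = bearing GNSS-51→GPS-33 = 90.543°,  θ₁₂ = bearing GNSS-51→MS7 = 133.894°
dₓₜ = R·arcsin(sin δ₁₃ · sin(θ₁₃ − θ₁₂)) = 6371.2·arcsin(0.53460·sin(-43.351°)) = -2394.063 km
|dₓₜ| = 2394.063 km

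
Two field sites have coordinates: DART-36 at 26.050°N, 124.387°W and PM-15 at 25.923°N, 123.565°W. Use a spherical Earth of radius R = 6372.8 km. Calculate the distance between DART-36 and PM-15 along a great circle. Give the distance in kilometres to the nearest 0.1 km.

Δφ = -0.1270°,  Δλ = 0.8220°
a = sin²(Δφ/2) + cos φ₁ cos φ₂ sin²(Δλ/2) = 0.000043
c = 2·arcsin(√a) = 0.013085 rad = 0.7497°
d = R·c = 6372.8 × 0.013085 = 83.4 km

83.4 km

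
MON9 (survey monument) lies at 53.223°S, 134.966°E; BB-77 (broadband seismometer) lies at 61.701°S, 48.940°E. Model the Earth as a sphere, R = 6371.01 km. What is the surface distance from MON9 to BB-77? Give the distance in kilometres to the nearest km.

4841 km

Δφ = -8.4780°,  Δλ = -86.0260°
a = sin²(Δφ/2) + cos φ₁ cos φ₂ sin²(Δλ/2) = 0.137543
c = 2·arcsin(√a) = 0.759886 rad = 43.5383°
d = R·c = 6371.01 × 0.759886 = 4841.2 km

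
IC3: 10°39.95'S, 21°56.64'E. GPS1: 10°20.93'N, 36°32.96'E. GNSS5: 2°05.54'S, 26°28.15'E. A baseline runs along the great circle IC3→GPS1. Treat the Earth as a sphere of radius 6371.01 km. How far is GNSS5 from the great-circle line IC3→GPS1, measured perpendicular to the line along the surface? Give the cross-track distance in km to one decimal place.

IC3: φ = -10.66583°, λ = +21.94400°
GPS1: φ = +10.34883°, λ = +36.54933°
GNSS5: φ = -2.09233°, λ = +26.46917°
δ₁₃ = central angle IC3→GNSS5 = 0.168937 rad  (haversine)
θ₁₃ = bearing IC3→GNSS5 = 27.965°,  θ₁₂ = bearing IC3→GPS1 = 35.117°
dₓₜ = R·arcsin(sin δ₁₃ · sin(θ₁₃ − θ₁₂)) = 6371.01·arcsin(0.16813·sin(-7.152°)) = -133.374 km
|dₓₜ| = 133.374 km

133.4 km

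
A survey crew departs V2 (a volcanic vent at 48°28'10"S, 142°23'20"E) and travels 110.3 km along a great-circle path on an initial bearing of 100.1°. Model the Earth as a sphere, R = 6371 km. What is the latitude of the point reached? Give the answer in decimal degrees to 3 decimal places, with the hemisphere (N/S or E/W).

V2: φ = -48.46944°, λ = +142.38889°
δ = d/R = 110.3/6371 = 0.017313 rad
φ₂ = arcsin(sin φ₁ cos δ + cos φ₁ sin δ cos θ)
   = arcsin(-0.74860·0.99985 + 0.66302·0.01731·-0.17537) = -48.63396°
λ₂ = λ₁ + atan2(sin θ sin δ cos φ₁, cos δ − sin φ₁ sin φ₂) = 143.86670°

48.634°S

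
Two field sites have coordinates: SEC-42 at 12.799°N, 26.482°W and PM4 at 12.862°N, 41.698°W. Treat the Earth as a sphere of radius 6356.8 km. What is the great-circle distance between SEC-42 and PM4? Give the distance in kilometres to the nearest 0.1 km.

Δφ = 0.0630°,  Δλ = -15.2160°
a = sin²(Δφ/2) + cos φ₁ cos φ₂ sin²(Δλ/2) = 0.016664
c = 2·arcsin(√a) = 0.258903 rad = 14.8340°
d = R·c = 6356.8 × 0.258903 = 1645.8 km

1645.8 km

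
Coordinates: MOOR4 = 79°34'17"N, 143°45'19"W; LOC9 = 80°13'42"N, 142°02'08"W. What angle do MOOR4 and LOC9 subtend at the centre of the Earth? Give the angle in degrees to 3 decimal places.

0.723°

MOOR4: φ = +79.57139°, λ = -143.75528°
LOC9: φ = +80.22833°, λ = -142.03556°
Δφ = 0.6569°,  Δλ = 1.7197°
a = sin²(Δφ/2) + cos φ₁ cos φ₂ sin²(Δλ/2) = 0.000040
c = 2·arcsin(√a) = 0.012615 rad = 0.7228°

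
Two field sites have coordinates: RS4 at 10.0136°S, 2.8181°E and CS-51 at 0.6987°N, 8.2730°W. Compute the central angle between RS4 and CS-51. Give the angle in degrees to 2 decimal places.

15.38°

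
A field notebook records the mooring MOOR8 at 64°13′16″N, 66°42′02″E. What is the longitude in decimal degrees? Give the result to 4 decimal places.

66° + 42′/60 + 2″/3600 = 66 + 0.70000 + 0.00056 = 66.7006°

66.7006°E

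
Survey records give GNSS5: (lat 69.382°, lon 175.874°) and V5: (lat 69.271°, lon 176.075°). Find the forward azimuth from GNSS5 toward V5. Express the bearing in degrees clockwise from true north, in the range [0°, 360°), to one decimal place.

Δλ = 0.2010°
y = sin Δλ · cos φ₂ = 0.001242
x = cos φ₁ sin φ₂ − sin φ₁ cos φ₂ cos Δλ = -0.001935
θ = atan2(y, x) = 147.3155° → 147.3155° (mod 360°)

147.3°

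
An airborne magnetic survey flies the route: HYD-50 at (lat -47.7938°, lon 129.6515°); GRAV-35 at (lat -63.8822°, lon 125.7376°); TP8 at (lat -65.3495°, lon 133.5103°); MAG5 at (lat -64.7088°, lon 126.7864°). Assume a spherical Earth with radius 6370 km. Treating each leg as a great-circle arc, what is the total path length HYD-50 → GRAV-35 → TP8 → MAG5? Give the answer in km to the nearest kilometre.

HYD-50→GRAV-35: c = 0.283274 rad, d = 1804.45 km
GRAV-35→TP8: c = 0.063490 rad, d = 404.43 km
TP8→MAG5: c = 0.050762 rad, d = 323.35 km
Total = 1804.45 + 404.43 + 323.35 = 2532.24 km

2532 km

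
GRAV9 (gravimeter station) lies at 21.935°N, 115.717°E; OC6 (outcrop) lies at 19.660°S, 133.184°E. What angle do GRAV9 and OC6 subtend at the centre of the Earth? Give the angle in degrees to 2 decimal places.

Δφ = -41.5950°,  Δλ = 17.4670°
a = sin²(Δφ/2) + cos φ₁ cos φ₂ sin²(Δλ/2) = 0.146211
c = 2·arcsin(√a) = 0.784732 rad = 44.9619°

44.96°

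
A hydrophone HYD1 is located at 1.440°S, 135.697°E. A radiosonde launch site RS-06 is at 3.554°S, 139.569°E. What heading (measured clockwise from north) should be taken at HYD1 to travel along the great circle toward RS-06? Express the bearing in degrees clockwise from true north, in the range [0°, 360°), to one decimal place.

118.7°

Δλ = 3.8720°
y = sin Δλ · cos φ₂ = 0.067398
x = cos φ₁ sin φ₂ − sin φ₁ cos φ₂ cos Δλ = -0.036945
θ = atan2(y, x) = 118.7300° → 118.7300° (mod 360°)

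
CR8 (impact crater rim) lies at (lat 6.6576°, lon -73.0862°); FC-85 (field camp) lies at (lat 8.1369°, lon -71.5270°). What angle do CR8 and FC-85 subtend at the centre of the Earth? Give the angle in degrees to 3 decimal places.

Δφ = 1.4793°,  Δλ = 1.5592°
a = sin²(Δφ/2) + cos φ₁ cos φ₂ sin²(Δλ/2) = 0.000349
c = 2·arcsin(√a) = 0.037348 rad = 2.1399°

2.140°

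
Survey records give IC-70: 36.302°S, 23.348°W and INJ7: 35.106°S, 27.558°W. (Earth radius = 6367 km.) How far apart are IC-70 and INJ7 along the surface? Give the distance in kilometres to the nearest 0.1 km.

Δφ = 1.1960°,  Δλ = -4.2100°
a = sin²(Δφ/2) + cos φ₁ cos φ₂ sin²(Δλ/2) = 0.000998
c = 2·arcsin(√a) = 0.063207 rad = 3.6215°
d = R·c = 6367 × 0.063207 = 402.4 km

402.4 km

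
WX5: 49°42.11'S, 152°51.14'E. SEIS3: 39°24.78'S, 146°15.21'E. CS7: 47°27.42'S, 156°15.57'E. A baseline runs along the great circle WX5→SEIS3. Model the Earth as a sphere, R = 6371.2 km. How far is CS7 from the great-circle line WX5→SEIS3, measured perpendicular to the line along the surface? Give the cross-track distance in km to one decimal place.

WX5: φ = -49.70183°, λ = +152.85233°
SEIS3: φ = -39.41300°, λ = +146.25350°
CS7: φ = -47.45700°, λ = +156.25950°
δ₁₃ = central angle WX5→CS7 = 0.055512 rad  (haversine)
θ₁₃ = bearing WX5→CS7 = 46.406°,  θ₁₂ = bearing WX5→SEIS3 = 333.061°
dₓₜ = R·arcsin(sin δ₁₃ · sin(θ₁₃ − θ₁₂)) = 6371.2·arcsin(0.05548·sin(-286.655°)) = 338.829 km
|dₓₜ| = 338.829 km

338.8 km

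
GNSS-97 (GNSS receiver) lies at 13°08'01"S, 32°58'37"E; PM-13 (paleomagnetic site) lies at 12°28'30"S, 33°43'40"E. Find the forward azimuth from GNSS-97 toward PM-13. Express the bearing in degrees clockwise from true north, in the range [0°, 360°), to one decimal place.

48.1°

GNSS-97: φ = -13.13361°, λ = +32.97694°
PM-13: φ = -12.47500°, λ = +33.72778°
Δλ = 0.7508°
y = sin Δλ · cos φ₂ = 0.012795
x = cos φ₁ sin φ₂ − sin φ₁ cos φ₂ cos Δλ = 0.011476
θ = atan2(y, x) = 48.1110° → 48.1110° (mod 360°)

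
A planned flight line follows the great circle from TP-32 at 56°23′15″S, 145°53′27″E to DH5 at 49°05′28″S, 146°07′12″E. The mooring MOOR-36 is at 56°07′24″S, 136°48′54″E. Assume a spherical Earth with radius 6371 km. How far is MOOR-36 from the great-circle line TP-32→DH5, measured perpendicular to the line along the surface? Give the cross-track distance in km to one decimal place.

560.6 km

TP-32: φ = -56.38750°, λ = +145.89083°
DH5: φ = -49.09111°, λ = +146.12000°
MOOR-36: φ = -56.12333°, λ = +136.81500°
δ₁₃ = central angle TP-32→MOOR-36 = 0.088048 rad  (haversine)
θ₁₃ = bearing TP-32→MOOR-36 = 269.217°,  θ₁₂ = bearing TP-32→DH5 = 1.182°
dₓₜ = R·arcsin(sin δ₁₃ · sin(θ₁₃ − θ₁₂)) = 6371·arcsin(0.08793·sin(268.036°)) = -560.625 km
|dₓₜ| = 560.625 km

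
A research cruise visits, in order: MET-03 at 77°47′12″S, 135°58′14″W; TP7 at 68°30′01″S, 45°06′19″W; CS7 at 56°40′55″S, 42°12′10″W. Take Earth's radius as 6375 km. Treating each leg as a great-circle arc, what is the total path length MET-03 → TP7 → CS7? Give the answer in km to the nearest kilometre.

4076 km

MET-03: φ = -77.78667°, λ = -135.97056°
TP7: φ = -68.50028°, λ = -45.10528°
CS7: φ = -56.68194°, λ = -42.20278°
MET-03→TP7: c = 0.431857 rad, d = 2753.09 km
TP7→CS7: c = 0.207526 rad, d = 1322.98 km
Total = 2753.09 + 1322.98 = 4076.07 km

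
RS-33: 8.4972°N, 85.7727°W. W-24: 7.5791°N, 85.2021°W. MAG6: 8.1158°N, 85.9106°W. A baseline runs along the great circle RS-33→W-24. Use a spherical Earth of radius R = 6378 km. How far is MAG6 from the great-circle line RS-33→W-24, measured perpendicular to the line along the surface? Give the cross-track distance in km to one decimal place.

35.2 km

δ₁₃ = central angle RS-33→MAG6 = 0.007070 rad  (haversine)
θ₁₃ = bearing RS-33→MAG6 = 199.696°,  θ₁₂ = bearing RS-33→W-24 = 148.352°
dₓₜ = R·arcsin(sin δ₁₃ · sin(θ₁₃ − θ₁₂)) = 6378·arcsin(0.00707·sin(51.344°)) = 35.212 km
|dₓₜ| = 35.212 km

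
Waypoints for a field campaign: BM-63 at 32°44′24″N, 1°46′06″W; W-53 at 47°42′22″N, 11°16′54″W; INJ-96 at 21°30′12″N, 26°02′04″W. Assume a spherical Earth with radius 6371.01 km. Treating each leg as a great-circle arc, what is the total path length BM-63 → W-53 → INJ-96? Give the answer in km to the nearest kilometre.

BM-63: φ = +32.74000°, λ = -1.76833°
W-53: φ = +47.70611°, λ = -11.28167°
INJ-96: φ = +21.50333°, λ = -26.03444°
BM-63→W-53: c = 0.289824 rad, d = 1846.47 km
W-53→INJ-96: c = 0.502052 rad, d = 3198.58 km
Total = 1846.47 + 3198.58 = 5045.05 km

5045 km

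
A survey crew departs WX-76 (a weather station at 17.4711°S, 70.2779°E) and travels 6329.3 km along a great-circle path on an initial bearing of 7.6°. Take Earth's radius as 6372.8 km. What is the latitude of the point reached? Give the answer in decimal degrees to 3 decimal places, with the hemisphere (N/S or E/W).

38.915°N

δ = d/R = 6329.3/6372.8 = 0.993174 rad
φ₂ = arcsin(sin φ₁ cos δ + cos φ₁ sin δ cos θ)
   = arcsin(-0.30022·0.54603 + 0.95387·0.83776·0.99122) = 38.91476°
λ₂ = λ₁ + atan2(sin θ sin δ cos φ₁, cos δ − sin φ₁ sin φ₂) = 78.46471°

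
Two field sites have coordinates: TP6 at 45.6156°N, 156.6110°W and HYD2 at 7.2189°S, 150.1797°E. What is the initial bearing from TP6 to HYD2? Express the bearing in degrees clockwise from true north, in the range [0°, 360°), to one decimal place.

237.2°

Δλ = -53.2093°
y = sin Δλ · cos φ₂ = -0.794481
x = cos φ₁ sin φ₂ − sin φ₁ cos φ₂ cos Δλ = -0.512510
θ = atan2(y, x) = -122.8256° → 237.1744° (mod 360°)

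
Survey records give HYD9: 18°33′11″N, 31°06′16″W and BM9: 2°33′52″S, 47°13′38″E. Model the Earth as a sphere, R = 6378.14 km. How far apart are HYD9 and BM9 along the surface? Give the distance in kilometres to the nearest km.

HYD9: φ = +18.55306°, λ = -31.10444°
BM9: φ = -2.56444°, λ = +47.22722°
Δφ = -21.1175°,  Δλ = 78.3317°
a = sin²(Δφ/2) + cos φ₁ cos φ₂ sin²(Δλ/2) = 0.411347
c = 2·arcsin(√a) = 1.392547 rad = 79.7871°
d = R·c = 6378.14 × 1.392547 = 8881.9 km

8882 km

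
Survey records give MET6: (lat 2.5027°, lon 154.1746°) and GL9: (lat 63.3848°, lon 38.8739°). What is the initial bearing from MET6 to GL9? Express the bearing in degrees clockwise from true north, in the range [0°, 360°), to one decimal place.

Δλ = -115.3007°
y = sin Δλ · cos φ₂ = -0.405023
x = cos φ₁ sin φ₂ − sin φ₁ cos φ₂ cos Δλ = 0.901543
θ = atan2(y, x) = -24.1923° → 335.8077° (mod 360°)

335.8°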